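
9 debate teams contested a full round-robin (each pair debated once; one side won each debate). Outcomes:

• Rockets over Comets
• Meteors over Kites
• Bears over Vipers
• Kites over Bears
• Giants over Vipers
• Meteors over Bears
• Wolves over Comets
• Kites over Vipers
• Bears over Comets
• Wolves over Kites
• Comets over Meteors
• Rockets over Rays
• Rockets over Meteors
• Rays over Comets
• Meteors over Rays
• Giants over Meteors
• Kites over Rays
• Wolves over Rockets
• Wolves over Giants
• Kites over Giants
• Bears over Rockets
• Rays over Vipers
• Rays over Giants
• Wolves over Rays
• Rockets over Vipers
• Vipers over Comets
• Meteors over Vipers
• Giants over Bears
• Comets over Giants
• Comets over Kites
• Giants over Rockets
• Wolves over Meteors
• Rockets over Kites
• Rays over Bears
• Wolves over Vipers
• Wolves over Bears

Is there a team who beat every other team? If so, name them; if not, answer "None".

Wolves

Wolves has 8 wins out of 8 opponents — a perfect record.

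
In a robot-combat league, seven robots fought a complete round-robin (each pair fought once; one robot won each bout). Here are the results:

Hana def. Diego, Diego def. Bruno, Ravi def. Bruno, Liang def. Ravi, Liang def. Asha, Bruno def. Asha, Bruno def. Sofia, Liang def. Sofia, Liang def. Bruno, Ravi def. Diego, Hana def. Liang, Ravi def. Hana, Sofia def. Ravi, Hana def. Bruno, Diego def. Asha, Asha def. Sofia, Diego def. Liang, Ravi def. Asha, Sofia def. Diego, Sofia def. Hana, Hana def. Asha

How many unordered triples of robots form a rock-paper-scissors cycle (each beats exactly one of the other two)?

10

Win totals: Sofia 3, Bruno 2, Ravi 4, Diego 3, Hana 4, Asha 1, Liang 4.
A robot with w wins dominates both others in C(w,2) triples; summing gives 3 + 1 + 6 + 3 + 6 + 0 + 6 = 25 transitive triples.
Total triples C(7,3) = 35, so cyclic triples = 35 − 25 = 10.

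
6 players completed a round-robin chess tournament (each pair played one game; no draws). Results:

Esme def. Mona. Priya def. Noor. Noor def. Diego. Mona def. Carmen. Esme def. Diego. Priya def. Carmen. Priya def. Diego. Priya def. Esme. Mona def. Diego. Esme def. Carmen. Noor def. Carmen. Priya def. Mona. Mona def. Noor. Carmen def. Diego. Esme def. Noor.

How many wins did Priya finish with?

5

Priya's results: beat Diego, Carmen, Esme, Mona, Noor; lost to no one.
That is 5 wins.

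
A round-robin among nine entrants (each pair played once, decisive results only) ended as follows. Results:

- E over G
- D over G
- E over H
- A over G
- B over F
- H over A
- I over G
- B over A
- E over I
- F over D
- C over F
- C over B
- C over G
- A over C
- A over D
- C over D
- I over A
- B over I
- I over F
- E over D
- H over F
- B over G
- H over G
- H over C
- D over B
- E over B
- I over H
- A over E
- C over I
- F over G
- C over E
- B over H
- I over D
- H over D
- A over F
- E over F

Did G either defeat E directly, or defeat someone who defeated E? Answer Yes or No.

G did not beat E directly.
G beat no one, so there is no intermediate entrant.

No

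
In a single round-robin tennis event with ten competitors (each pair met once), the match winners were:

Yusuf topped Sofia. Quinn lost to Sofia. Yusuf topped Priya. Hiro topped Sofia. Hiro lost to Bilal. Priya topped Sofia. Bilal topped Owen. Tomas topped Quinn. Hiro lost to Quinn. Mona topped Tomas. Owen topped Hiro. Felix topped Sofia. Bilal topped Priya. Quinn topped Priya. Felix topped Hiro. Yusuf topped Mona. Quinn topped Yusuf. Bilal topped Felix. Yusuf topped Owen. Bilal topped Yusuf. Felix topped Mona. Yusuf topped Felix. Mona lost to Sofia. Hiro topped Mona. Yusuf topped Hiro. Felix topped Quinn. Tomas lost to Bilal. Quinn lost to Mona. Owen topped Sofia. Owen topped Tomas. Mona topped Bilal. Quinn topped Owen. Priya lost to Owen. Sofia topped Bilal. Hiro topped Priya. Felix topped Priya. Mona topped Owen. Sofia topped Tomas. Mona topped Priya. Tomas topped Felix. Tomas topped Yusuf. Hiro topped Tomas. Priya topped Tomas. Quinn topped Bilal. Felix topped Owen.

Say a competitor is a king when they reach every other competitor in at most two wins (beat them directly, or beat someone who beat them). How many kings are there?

9

Yusuf reaches everyone (king).
Sofia reaches everyone (king).
Quinn reaches everyone (king).
Bilal reaches everyone (king).
Hiro reaches everyone (king).
Owen reaches everyone (king).
Felix reaches everyone (king).
Priya cannot reach Hiro, Owen in two steps.
Tomas reaches everyone (king).
Mona reaches everyone (king).
Kings: Yusuf, Sofia, Quinn, Bilal, Hiro, Owen, Felix, Tomas, Mona — 9.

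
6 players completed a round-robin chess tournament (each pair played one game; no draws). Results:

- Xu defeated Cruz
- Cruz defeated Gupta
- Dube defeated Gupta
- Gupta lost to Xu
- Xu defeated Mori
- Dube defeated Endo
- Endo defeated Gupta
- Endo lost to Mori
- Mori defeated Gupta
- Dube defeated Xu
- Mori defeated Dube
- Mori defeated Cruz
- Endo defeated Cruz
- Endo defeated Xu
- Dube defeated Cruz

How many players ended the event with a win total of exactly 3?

Win totals: Gupta 0, Mori 4, Dube 4, Endo 3, Xu 3, Cruz 1.
Exactly 3: Endo, Xu — 2 players.

2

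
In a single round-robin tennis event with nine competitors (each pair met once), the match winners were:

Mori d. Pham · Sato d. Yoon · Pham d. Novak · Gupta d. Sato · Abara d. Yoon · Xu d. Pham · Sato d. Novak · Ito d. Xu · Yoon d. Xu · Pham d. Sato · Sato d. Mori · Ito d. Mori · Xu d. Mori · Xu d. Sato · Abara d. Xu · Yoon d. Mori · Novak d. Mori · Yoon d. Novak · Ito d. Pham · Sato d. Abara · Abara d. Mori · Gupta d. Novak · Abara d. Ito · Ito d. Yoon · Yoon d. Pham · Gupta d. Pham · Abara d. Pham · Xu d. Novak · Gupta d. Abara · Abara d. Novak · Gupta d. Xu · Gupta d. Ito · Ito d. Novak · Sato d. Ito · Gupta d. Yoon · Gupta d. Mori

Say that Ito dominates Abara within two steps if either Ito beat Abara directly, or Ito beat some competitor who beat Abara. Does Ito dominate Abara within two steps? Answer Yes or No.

Ito did not beat Abara directly.
Ito beat Xu, Novak, Yoon, Pham, Mori, but each of them lost to Abara. No two-step path.

No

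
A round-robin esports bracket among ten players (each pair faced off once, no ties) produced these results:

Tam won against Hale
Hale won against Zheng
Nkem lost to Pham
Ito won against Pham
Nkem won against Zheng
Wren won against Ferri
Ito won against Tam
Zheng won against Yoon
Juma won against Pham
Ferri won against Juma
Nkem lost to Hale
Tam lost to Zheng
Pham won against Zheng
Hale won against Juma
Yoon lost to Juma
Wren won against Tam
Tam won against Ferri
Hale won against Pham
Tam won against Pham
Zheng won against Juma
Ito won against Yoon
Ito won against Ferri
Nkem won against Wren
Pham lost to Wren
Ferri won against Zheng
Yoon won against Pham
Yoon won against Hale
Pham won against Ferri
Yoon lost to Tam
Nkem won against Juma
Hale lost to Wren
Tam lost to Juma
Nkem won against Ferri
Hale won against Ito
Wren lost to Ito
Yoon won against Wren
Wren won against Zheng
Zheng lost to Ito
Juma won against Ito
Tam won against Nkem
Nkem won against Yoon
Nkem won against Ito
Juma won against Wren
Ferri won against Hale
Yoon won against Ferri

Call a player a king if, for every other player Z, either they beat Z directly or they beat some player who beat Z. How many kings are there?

Pham reaches everyone (king).
Juma reaches everyone (king).
Yoon reaches everyone (king).
Tam reaches everyone (king).
Ito reaches everyone (king).
Wren reaches everyone (king).
Nkem reaches everyone (king).
Hale reaches everyone (king).
Ferri reaches everyone (king).
Zheng reaches everyone (king).
Kings: Pham, Juma, Yoon, Tam, Ito, Wren, Nkem, Hale, Ferri, Zheng — 10.

10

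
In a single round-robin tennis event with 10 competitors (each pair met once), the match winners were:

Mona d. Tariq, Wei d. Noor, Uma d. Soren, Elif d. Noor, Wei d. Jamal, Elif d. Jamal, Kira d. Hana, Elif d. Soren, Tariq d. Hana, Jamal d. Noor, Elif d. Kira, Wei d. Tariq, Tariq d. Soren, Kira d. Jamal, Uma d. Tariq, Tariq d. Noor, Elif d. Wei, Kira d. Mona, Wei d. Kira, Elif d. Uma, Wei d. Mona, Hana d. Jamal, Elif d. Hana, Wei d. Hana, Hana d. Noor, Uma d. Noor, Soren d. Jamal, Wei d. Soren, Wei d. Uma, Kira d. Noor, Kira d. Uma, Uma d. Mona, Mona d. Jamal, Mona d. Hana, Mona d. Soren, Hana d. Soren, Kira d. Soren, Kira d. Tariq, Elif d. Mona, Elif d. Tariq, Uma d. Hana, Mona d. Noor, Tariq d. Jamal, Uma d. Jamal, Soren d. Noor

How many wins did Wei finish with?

Wei's results: beat Jamal, Noor, Kira, Uma, Mona, Hana, Soren, Tariq; lost to Elif.
That is 8 wins.

8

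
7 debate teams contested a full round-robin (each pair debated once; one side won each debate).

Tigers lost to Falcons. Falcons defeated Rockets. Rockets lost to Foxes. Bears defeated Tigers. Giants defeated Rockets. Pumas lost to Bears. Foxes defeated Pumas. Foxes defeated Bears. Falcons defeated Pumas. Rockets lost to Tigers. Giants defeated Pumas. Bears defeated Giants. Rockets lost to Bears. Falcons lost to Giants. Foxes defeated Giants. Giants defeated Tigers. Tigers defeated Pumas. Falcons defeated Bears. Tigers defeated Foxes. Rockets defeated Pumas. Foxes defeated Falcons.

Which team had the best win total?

Win totals: Pumas 0, Falcons 4, Tigers 3, Rockets 1, Bears 4, Giants 4, Foxes 5.
Foxes leads with 5 wins (next highest: 4).

Foxes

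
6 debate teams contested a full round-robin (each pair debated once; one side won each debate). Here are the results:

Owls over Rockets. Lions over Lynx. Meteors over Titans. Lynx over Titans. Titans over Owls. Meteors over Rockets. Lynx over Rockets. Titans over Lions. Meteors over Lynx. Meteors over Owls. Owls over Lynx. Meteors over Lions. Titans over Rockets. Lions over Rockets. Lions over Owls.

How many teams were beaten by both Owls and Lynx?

1

Owls beat: Rockets, Lynx.
Lynx beat: Rockets, Titans.
Both beat: Rockets — 1.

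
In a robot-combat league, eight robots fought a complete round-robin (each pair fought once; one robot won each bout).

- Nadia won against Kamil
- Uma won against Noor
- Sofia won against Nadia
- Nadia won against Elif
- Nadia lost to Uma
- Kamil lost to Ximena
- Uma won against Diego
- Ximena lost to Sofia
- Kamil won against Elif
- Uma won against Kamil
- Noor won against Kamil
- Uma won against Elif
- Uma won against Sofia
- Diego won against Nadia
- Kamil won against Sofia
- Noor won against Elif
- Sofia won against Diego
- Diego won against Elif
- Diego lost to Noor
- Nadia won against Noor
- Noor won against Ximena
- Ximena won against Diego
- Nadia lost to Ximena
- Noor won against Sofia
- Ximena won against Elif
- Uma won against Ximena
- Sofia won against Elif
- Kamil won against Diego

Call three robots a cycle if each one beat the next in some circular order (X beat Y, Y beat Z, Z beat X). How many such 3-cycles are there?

6

Win totals: Kamil 3, Ximena 4, Uma 7, Nadia 3, Elif 0, Noor 5, Diego 2, Sofia 4.
A robot with w wins dominates both others in C(w,2) triples; summing gives 3 + 6 + 21 + 3 + 0 + 10 + 1 + 6 = 50 transitive triples.
Total triples C(8,3) = 56, so cyclic triples = 56 − 50 = 6.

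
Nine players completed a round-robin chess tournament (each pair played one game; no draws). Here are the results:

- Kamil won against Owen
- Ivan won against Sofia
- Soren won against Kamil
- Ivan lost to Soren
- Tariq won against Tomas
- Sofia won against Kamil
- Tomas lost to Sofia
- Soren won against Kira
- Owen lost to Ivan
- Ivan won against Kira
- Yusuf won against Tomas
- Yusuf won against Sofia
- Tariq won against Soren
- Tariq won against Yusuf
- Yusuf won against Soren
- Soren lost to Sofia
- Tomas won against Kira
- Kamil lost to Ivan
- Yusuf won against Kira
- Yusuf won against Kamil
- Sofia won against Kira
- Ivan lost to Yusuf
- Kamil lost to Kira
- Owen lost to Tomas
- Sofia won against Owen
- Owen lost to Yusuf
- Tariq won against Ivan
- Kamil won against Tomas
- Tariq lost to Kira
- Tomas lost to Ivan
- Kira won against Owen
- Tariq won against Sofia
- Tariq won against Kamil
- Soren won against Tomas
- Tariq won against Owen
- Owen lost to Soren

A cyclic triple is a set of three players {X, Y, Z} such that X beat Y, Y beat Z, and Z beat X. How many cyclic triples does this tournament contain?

7

Win totals: Soren 5, Kira 3, Ivan 5, Owen 0, Tomas 2, Yusuf 7, Tariq 7, Kamil 2, Sofia 5.
A player with w wins dominates both others in C(w,2) triples; summing gives 10 + 3 + 10 + 0 + 1 + 21 + 21 + 1 + 10 = 77 transitive triples.
Total triples C(9,3) = 84, so cyclic triples = 84 − 77 = 7.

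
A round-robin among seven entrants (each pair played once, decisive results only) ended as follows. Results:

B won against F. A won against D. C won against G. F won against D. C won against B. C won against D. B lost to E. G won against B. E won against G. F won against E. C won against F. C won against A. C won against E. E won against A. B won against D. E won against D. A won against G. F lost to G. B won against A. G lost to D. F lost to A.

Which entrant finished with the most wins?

Win totals: A 3, B 3, C 6, D 1, E 4, F 2, G 2.
C leads with 6 wins (next highest: 4).

C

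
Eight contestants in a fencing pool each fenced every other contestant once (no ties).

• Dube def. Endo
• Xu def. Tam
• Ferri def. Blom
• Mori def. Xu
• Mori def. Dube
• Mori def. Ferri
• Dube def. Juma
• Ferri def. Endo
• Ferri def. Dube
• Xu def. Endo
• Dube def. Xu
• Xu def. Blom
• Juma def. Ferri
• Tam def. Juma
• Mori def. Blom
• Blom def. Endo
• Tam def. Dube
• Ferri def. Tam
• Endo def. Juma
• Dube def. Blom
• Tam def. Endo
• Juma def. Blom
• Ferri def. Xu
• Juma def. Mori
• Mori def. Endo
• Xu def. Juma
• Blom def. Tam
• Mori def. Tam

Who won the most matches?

Win totals: Mori 6, Dube 4, Xu 4, Ferri 5, Endo 1, Blom 2, Juma 3, Tam 3.
Mori leads with 6 wins (next highest: 5).

Mori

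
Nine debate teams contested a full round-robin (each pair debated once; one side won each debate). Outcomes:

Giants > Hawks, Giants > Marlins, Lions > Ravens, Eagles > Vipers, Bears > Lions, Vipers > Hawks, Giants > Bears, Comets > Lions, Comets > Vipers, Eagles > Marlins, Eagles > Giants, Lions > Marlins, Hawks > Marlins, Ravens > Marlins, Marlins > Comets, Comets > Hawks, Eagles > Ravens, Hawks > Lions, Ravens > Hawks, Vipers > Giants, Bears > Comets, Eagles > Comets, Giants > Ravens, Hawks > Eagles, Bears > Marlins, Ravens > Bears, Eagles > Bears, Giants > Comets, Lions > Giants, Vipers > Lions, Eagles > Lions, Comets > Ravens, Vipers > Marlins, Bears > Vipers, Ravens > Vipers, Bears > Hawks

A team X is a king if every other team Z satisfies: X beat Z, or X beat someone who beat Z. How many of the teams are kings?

7

Giants reaches everyone (king).
Comets reaches everyone (king).
Vipers reaches everyone (king).
Ravens reaches everyone (king).
Hawks reaches everyone (king).
Marlins cannot reach Giants, Bears, Eagles in two steps.
Lions cannot reach Eagles in two steps.
Bears reaches everyone (king).
Eagles reaches everyone (king).
Kings: Giants, Comets, Vipers, Ravens, Hawks, Bears, Eagles — 7.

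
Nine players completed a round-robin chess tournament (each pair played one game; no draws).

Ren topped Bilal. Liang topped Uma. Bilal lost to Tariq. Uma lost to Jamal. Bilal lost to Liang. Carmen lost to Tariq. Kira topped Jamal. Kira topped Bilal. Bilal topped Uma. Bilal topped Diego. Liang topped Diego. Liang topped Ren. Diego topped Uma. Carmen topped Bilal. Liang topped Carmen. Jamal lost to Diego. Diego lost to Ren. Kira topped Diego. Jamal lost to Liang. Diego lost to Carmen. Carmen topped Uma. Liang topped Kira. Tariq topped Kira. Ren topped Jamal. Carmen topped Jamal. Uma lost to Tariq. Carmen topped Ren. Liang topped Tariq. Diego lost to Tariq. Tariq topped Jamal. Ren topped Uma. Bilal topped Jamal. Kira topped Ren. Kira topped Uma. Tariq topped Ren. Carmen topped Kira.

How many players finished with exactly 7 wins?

Win totals: Tariq 7, Ren 4, Liang 8, Carmen 6, Uma 0, Kira 5, Bilal 3, Diego 2, Jamal 1.
Exactly 7: Tariq — 1 player.

1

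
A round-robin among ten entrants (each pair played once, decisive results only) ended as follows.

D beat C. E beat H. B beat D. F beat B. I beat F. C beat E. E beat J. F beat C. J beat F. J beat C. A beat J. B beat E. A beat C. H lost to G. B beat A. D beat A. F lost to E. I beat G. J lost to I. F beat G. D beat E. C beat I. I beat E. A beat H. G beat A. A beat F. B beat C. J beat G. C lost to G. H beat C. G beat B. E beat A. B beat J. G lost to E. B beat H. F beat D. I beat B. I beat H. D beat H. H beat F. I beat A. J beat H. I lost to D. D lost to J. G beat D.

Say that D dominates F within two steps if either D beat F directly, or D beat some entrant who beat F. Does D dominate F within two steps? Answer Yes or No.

Yes

D did not beat F directly.
D beat A, C, E, H, I. Of those, A beat F.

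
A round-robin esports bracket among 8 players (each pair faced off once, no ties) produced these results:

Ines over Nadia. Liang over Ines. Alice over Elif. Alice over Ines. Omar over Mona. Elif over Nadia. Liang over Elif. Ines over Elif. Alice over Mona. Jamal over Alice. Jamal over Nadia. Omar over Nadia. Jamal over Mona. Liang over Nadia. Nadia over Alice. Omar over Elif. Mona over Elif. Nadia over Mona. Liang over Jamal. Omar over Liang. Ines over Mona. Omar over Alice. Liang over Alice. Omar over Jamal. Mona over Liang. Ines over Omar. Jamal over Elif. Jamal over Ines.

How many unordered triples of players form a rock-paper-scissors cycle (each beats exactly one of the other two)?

Win totals: Nadia 2, Liang 5, Omar 6, Jamal 5, Mona 2, Elif 1, Ines 4, Alice 3.
A player with w wins dominates both others in C(w,2) triples; summing gives 1 + 10 + 15 + 10 + 1 + 0 + 6 + 3 = 46 transitive triples.
Total triples C(8,3) = 56, so cyclic triples = 56 − 46 = 10.

10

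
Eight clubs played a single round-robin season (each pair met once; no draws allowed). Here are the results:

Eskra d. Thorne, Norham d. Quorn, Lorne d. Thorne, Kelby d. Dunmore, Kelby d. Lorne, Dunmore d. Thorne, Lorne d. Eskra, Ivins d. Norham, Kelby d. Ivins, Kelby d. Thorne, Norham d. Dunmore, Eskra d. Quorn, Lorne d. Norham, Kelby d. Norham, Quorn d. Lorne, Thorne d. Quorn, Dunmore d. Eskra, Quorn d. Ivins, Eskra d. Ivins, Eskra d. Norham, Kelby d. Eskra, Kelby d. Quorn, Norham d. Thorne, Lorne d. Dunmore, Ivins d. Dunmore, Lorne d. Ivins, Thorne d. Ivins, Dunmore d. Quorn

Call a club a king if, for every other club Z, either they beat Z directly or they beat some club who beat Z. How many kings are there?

Kelby reaches everyone (king).
Thorne cannot reach Kelby, Eskra in two steps.
Lorne cannot reach Kelby in two steps.
Eskra cannot reach Kelby in two steps.
Norham cannot reach Kelby in two steps.
Dunmore cannot reach Kelby in two steps.
Quorn cannot reach Kelby in two steps.
Ivins cannot reach Kelby, Lorne in two steps.
Kings: Kelby — 1.

1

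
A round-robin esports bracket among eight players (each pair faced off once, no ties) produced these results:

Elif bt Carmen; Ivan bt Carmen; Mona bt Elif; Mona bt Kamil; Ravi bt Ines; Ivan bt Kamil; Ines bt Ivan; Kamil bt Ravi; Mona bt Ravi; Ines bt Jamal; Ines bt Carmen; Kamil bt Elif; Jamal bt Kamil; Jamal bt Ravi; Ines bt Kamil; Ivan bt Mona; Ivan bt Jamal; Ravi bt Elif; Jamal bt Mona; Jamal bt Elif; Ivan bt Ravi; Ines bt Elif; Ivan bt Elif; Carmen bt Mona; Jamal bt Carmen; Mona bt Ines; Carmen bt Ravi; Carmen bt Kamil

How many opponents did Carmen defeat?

Carmen's results: beat Kamil, Mona, Ravi; lost to Ines, Jamal, Ivan, Elif.
That is 3 wins.

3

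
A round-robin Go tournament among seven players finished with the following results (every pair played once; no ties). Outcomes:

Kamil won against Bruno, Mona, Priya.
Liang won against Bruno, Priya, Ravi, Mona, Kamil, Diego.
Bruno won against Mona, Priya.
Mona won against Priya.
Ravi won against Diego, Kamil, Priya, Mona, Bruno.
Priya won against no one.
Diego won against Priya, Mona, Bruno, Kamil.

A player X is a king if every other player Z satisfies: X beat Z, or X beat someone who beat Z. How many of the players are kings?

Kamil cannot reach Diego, Ravi, Liang in two steps.
Diego cannot reach Ravi, Liang in two steps.
Ravi cannot reach Liang in two steps.
Mona cannot reach Kamil, Diego, Ravi, Liang, Bruno in two steps.
Priya cannot reach Kamil, Diego, Ravi, Mona, Liang, Bruno in two steps.
Liang reaches everyone (king).
Bruno cannot reach Kamil, Diego, Ravi, Liang in two steps.
Kings: Liang — 1.

1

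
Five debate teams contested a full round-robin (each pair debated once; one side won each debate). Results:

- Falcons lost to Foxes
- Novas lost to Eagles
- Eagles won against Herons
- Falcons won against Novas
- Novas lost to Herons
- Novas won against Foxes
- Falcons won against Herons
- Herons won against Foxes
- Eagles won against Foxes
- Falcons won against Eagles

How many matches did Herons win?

2

Herons' results: beat Foxes, Novas; lost to Falcons, Eagles.
That is 2 wins.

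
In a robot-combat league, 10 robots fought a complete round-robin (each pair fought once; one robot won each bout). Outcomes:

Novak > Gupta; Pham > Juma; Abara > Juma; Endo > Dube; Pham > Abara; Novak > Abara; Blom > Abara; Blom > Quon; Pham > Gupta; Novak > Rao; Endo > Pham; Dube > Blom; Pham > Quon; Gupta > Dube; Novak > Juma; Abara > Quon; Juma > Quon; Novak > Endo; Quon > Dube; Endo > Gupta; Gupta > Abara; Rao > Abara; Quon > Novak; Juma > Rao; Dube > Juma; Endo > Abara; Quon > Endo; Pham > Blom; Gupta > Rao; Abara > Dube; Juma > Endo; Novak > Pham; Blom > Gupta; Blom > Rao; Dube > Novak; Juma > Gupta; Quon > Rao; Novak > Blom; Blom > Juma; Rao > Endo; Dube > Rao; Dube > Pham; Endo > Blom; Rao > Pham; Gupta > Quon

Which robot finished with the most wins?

Novak

Win totals: Endo 5, Abara 3, Blom 5, Rao 3, Novak 7, Quon 4, Gupta 4, Juma 4, Pham 5, Dube 5.
Novak leads with 7 wins (next highest: 5).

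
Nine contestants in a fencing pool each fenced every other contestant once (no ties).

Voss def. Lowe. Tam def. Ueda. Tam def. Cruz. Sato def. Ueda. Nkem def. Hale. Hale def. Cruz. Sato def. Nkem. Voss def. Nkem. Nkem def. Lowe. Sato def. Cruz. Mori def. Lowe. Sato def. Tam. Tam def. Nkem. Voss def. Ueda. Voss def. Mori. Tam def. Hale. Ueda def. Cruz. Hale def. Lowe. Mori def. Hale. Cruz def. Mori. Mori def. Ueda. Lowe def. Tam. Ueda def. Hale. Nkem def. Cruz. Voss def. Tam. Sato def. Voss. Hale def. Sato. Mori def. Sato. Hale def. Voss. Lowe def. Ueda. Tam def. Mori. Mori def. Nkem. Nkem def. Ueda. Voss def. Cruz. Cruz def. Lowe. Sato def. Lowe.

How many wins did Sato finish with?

6

Sato's results: beat Voss, Tam, Lowe, Nkem, Cruz, Ueda; lost to Mori, Hale.
That is 6 wins.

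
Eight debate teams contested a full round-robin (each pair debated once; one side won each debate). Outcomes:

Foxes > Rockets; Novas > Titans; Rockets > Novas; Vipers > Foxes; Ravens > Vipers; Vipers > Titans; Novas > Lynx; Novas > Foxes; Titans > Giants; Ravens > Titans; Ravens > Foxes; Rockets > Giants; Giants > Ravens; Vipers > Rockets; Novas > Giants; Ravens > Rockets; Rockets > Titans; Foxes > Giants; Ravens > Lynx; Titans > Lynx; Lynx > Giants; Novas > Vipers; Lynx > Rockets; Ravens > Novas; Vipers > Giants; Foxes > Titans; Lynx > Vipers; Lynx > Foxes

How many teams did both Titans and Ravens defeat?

Titans beat: Lynx, Giants.
Ravens beat: Novas, Vipers, Rockets, Lynx, Titans, Foxes.
Both beat: Lynx — 1.

1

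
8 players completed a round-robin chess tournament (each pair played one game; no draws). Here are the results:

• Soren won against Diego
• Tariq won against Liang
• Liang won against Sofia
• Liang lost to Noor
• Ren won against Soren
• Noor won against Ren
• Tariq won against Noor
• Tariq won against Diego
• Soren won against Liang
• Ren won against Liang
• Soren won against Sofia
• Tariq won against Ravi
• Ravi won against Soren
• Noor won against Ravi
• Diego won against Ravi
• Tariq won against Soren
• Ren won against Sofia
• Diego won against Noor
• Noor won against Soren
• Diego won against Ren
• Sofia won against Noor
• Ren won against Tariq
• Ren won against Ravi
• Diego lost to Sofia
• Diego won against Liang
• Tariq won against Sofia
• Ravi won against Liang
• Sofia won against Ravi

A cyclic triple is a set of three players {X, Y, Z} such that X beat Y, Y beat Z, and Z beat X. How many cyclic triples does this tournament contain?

12

Win totals: Tariq 6, Noor 4, Sofia 3, Ravi 2, Ren 5, Liang 1, Diego 4, Soren 3.
A player with w wins dominates both others in C(w,2) triples; summing gives 15 + 6 + 3 + 1 + 10 + 0 + 6 + 3 = 44 transitive triples.
Total triples C(8,3) = 56, so cyclic triples = 56 − 44 = 12.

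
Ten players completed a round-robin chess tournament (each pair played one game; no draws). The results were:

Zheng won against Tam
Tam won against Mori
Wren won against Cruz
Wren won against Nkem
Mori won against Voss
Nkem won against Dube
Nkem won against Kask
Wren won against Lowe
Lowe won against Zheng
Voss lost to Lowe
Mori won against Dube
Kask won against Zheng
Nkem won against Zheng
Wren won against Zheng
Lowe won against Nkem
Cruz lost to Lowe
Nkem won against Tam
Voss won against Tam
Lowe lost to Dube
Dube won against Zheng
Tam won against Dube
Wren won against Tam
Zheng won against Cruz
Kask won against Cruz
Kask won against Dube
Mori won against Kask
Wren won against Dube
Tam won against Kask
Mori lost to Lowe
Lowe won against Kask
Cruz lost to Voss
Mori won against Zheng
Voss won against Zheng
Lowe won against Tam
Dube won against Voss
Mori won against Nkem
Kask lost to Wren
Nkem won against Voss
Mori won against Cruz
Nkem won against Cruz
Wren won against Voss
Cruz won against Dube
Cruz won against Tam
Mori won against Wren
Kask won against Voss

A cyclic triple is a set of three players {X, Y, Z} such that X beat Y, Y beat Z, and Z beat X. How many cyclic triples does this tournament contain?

Win totals: Wren 8, Mori 7, Zheng 2, Tam 3, Dube 3, Lowe 7, Cruz 2, Voss 3, Nkem 6, Kask 4.
A player with w wins dominates both others in C(w,2) triples; summing gives 28 + 21 + 1 + 3 + 3 + 21 + 1 + 3 + 15 + 6 = 102 transitive triples.
Total triples C(10,3) = 120, so cyclic triples = 120 − 102 = 18.

18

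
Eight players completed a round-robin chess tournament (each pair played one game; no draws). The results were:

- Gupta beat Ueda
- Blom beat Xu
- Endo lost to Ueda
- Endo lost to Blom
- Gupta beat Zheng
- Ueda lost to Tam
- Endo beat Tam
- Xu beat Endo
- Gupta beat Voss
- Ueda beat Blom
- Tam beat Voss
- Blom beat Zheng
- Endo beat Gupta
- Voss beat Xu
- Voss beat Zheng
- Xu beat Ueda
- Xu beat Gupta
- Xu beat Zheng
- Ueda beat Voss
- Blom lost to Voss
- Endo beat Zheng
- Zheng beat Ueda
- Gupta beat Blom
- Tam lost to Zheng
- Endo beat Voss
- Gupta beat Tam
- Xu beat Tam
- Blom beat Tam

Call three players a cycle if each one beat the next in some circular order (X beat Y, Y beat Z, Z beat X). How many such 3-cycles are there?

16

Win totals: Blom 4, Endo 4, Ueda 3, Gupta 5, Tam 2, Zheng 2, Voss 3, Xu 5.
A player with w wins dominates both others in C(w,2) triples; summing gives 6 + 6 + 3 + 10 + 1 + 1 + 3 + 10 = 40 transitive triples.
Total triples C(8,3) = 56, so cyclic triples = 56 − 40 = 16.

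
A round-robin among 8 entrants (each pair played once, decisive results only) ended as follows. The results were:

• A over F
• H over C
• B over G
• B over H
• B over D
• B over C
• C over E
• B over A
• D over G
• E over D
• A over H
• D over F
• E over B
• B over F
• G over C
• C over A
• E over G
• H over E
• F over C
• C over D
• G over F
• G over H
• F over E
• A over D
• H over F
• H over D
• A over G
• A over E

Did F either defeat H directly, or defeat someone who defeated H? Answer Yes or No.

No

F did not beat H directly.
F beat C, E, but each of them lost to H. No two-step path.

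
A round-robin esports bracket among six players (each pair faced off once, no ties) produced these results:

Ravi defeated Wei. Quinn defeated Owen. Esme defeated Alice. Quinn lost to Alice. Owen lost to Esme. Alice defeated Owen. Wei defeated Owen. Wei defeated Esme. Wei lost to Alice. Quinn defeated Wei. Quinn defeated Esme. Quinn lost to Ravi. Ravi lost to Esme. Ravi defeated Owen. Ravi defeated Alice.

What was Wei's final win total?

Wei's results: beat Owen, Esme; lost to Alice, Quinn, Ravi.
That is 2 wins.

2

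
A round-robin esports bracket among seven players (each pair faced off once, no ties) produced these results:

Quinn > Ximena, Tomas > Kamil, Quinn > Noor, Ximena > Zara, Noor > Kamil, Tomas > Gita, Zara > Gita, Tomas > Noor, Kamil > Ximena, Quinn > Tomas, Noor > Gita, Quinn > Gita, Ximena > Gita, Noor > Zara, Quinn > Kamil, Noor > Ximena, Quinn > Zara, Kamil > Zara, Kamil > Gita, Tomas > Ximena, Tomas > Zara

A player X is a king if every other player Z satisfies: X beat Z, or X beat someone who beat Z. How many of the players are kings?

Tomas cannot reach Quinn in two steps.
Kamil cannot reach Tomas, Quinn, Noor in two steps.
Quinn reaches everyone (king).
Gita cannot reach Tomas, Kamil, Quinn, Noor, Zara, Ximena in two steps.
Noor cannot reach Tomas, Quinn in two steps.
Zara cannot reach Tomas, Kamil, Quinn, Noor, Ximena in two steps.
Ximena cannot reach Tomas, Kamil, Quinn, Noor in two steps.
Kings: Quinn — 1.

1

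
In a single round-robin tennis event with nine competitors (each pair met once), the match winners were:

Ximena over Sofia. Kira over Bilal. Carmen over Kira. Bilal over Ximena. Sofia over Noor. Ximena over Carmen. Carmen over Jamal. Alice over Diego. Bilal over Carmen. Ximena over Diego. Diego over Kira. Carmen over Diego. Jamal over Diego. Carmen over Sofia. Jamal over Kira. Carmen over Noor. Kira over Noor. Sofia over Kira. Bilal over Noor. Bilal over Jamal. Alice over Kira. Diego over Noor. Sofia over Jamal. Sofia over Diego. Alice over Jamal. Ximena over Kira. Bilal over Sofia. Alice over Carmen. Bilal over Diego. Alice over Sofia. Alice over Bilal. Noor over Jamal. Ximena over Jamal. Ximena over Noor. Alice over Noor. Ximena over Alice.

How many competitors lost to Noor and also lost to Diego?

Noor beat: Jamal.
Diego beat: Kira, Noor.
No one was beaten by both.

0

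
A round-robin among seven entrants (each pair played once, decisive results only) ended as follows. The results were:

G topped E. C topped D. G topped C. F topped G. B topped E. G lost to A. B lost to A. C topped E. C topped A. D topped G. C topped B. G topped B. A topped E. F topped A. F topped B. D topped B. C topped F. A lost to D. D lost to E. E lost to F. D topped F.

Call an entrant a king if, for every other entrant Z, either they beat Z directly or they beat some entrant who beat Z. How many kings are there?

4

A cannot reach F in two steps.
B cannot reach A, C, F, G in two steps.
C reaches everyone (king).
D reaches everyone (king).
E cannot reach C in two steps.
F reaches everyone (king).
G reaches everyone (king).
Kings: C, D, F, G — 4.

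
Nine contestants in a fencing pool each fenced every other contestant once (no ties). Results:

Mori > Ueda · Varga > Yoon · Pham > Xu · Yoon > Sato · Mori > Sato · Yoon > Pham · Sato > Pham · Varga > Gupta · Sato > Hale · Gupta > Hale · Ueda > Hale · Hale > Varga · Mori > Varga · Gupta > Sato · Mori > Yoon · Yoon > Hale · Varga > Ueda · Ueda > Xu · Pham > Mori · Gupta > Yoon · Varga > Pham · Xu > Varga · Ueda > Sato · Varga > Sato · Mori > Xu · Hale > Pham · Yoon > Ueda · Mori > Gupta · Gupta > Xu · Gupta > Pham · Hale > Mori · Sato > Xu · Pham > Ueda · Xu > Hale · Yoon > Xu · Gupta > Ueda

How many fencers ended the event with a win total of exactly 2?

1

Win totals: Sato 3, Varga 5, Ueda 3, Gupta 6, Pham 3, Yoon 5, Hale 3, Xu 2, Mori 6.
Exactly 2: Xu — 1 fencer.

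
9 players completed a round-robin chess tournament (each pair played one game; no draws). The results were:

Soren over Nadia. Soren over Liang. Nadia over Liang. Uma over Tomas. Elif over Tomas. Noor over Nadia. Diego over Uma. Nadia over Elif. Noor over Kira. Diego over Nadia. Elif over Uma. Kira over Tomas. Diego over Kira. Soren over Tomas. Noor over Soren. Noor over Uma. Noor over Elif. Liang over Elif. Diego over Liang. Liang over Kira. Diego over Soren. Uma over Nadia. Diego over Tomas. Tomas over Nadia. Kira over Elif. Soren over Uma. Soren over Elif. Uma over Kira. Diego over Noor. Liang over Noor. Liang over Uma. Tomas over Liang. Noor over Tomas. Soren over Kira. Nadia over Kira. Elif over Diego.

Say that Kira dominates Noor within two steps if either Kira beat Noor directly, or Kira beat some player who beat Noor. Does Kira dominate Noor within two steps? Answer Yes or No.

No

Kira did not beat Noor directly.
Kira beat Elif, Tomas, but each of them lost to Noor. No two-step path.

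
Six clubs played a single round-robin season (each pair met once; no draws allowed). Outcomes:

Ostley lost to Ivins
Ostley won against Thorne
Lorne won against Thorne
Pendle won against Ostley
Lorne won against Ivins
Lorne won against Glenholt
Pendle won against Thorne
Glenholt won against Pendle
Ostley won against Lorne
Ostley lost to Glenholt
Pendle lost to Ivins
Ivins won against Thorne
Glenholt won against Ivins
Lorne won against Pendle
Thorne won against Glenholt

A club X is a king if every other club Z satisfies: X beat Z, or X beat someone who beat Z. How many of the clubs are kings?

4

Ivins reaches everyone (king).
Thorne cannot reach Lorne in two steps.
Lorne reaches everyone (king).
Pendle cannot reach Ivins in two steps.
Glenholt reaches everyone (king).
Ostley reaches everyone (king).
Kings: Ivins, Lorne, Glenholt, Ostley — 4.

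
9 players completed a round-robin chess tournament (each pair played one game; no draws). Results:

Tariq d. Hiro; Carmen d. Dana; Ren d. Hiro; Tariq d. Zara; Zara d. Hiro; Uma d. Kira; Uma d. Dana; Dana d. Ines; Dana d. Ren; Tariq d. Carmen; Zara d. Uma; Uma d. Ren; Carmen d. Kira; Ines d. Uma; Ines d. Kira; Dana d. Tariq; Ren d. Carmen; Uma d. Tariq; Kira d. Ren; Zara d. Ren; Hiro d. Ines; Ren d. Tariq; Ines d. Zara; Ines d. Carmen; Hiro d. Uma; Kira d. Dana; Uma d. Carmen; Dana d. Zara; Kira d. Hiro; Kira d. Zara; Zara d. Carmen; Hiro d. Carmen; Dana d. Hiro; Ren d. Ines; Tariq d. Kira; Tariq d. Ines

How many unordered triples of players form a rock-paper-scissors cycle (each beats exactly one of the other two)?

26

Win totals: Ren 4, Kira 4, Zara 4, Dana 5, Hiro 3, Uma 5, Carmen 2, Ines 4, Tariq 5.
A player with w wins dominates both others in C(w,2) triples; summing gives 6 + 6 + 6 + 10 + 3 + 10 + 1 + 6 + 10 = 58 transitive triples.
Total triples C(9,3) = 84, so cyclic triples = 84 − 58 = 26.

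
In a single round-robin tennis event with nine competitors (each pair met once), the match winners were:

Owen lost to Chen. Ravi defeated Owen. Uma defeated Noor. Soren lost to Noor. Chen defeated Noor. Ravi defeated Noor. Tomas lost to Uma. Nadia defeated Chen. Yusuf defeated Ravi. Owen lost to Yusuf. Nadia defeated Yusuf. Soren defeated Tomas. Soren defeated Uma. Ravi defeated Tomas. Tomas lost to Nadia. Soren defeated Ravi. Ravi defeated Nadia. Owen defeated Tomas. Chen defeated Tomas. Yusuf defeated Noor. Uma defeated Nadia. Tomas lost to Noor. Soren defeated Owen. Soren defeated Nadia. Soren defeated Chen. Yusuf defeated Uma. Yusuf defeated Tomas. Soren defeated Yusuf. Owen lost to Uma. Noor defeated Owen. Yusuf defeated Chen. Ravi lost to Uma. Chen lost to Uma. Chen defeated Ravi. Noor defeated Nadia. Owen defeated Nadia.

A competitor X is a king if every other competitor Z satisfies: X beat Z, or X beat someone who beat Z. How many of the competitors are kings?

4

Ravi cannot reach Uma in two steps.
Nadia cannot reach Soren in two steps.
Uma reaches everyone (king).
Noor reaches everyone (king).
Tomas cannot reach Ravi, Nadia, Uma, Noor, Soren, Yusuf, Chen, Owen in two steps.
Soren reaches everyone (king).
Yusuf reaches everyone (king).
Chen cannot reach Uma, Yusuf in two steps.
Owen cannot reach Ravi, Uma, Noor, Soren in two steps.
Kings: Uma, Noor, Soren, Yusuf — 4.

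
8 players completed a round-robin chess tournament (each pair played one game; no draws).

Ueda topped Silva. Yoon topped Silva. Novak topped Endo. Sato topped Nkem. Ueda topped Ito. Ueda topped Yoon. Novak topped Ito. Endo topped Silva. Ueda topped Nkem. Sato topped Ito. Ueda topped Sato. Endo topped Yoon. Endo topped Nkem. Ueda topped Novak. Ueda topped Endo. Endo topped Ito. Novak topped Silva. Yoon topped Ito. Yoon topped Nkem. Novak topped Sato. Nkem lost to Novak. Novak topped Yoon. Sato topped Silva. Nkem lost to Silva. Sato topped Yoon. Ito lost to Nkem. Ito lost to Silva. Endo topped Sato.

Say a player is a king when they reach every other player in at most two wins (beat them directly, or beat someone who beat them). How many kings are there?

1

Silva cannot reach Sato, Yoon, Ueda, Endo, Novak in two steps.
Nkem cannot reach Silva, Sato, Yoon, Ueda, Endo, Novak in two steps.
Sato cannot reach Ueda, Endo, Novak in two steps.
Yoon cannot reach Sato, Ueda, Endo, Novak in two steps.
Ito cannot reach Silva, Nkem, Sato, Yoon, Ueda, Endo, Novak in two steps.
Ueda reaches everyone (king).
Endo cannot reach Ueda, Novak in two steps.
Novak cannot reach Ueda in two steps.
Kings: Ueda — 1.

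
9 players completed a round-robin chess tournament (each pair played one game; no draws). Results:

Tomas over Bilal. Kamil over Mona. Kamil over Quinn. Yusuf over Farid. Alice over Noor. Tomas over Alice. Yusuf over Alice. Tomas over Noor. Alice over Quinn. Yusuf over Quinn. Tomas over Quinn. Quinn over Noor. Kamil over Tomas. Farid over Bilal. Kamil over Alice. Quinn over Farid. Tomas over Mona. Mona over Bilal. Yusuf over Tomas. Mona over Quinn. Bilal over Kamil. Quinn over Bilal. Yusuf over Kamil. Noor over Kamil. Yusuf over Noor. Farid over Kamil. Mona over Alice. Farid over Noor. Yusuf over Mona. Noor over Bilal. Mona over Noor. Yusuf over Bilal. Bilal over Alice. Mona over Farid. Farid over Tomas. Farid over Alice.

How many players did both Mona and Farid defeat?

3

Mona beat: Noor, Farid, Bilal, Quinn, Alice.
Farid beat: Tomas, Noor, Bilal, Kamil, Alice.
Both beat: Noor, Bilal, Alice — 3.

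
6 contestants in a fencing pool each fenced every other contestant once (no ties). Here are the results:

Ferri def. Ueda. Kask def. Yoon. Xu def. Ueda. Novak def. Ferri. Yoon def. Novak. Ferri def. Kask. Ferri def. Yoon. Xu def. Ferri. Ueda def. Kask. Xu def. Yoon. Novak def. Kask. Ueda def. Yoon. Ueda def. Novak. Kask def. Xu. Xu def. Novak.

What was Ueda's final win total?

3

Ueda's results: beat Yoon, Novak, Kask; lost to Xu, Ferri.
That is 3 wins.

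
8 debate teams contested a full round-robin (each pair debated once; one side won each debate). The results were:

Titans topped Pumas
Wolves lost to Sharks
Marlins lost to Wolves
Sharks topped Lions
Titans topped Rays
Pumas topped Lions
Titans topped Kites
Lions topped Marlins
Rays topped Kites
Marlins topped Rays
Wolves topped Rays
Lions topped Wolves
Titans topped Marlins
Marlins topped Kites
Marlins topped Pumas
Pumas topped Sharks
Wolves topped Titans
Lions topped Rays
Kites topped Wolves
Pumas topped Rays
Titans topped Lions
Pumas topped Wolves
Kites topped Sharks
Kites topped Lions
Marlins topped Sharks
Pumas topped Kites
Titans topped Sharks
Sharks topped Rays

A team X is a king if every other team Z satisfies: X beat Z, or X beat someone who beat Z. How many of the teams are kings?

4

Rays cannot reach Pumas, Titans, Marlins in two steps.
Pumas reaches everyone (king).
Titans reaches everyone (king).
Wolves reaches everyone (king).
Lions reaches everyone (king).
Kites cannot reach Pumas in two steps.
Marlins cannot reach Titans in two steps.
Sharks cannot reach Pumas in two steps.
Kings: Pumas, Titans, Wolves, Lions — 4.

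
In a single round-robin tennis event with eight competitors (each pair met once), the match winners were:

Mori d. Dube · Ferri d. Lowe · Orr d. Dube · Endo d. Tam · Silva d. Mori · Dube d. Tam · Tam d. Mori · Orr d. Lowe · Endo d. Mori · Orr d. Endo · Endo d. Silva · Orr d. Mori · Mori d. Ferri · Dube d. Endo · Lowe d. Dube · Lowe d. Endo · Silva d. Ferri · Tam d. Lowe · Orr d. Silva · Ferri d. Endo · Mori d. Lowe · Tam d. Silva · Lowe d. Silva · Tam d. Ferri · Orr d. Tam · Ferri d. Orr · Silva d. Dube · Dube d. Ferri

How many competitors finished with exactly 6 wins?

1

Win totals: Mori 3, Dube 3, Tam 4, Endo 3, Lowe 3, Ferri 3, Orr 6, Silva 3.
Exactly 6: Orr — 1 competitor.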